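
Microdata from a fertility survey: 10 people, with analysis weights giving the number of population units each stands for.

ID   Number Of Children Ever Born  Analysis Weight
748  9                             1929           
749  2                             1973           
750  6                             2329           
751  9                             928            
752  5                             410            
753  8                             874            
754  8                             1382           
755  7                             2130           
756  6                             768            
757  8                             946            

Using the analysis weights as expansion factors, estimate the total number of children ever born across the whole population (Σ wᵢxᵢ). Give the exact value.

Weighted total = 9×1929 + 2×1973 + 6×2329 + 9×928 + 5×410 + 8×874 + 8×1382 + 7×2130 + 6×768 + 8×946
  = 90817

90817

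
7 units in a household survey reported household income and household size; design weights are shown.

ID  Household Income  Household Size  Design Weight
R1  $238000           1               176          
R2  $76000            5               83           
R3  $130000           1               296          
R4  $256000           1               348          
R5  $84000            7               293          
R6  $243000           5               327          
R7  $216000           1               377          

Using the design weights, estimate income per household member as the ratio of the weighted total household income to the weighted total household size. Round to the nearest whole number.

Σ wᵢ·y = 238000×176 + 76000×83 + 130000×296 + 256000×348 + 84000×293 + 243000×327 + 216000×377
  = 361269000
Σ wᵢ·x = 1×176 + 5×83 + 1×296 + 1×348 + 7×293 + 5×327 + 1×377
  = 5298
Ratio = 361269000 / 5298 = 68189.694

68190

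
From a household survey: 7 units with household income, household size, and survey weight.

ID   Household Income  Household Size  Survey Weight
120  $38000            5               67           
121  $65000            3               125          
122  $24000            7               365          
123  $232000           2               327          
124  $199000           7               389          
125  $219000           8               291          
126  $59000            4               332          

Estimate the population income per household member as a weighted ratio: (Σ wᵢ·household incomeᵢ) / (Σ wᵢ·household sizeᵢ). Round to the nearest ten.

Σ wᵢ·y = 38000×67 + 65000×125 + 24000×365 + 232000×327 + 199000×389 + 219000×291 + 59000×332
  = 2546000 + 8125000 + 8760000 + 75864000 + 77411000 + 63729000 + 19588000 = 256023000
Σ wᵢ·x = 5×67 + 3×125 + 7×365 + 2×327 + 7×389 + 8×291 + 4×332
  = 335 + 375 + 2555 + 654 + 2723 + 2328 + 1328 = 10298
Ratio = 256023000 / 10298 = 24861.429

24860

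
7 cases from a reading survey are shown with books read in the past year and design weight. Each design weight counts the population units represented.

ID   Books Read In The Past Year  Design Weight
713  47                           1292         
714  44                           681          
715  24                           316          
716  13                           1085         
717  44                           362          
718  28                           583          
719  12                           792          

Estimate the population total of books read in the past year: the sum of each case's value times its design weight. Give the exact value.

Weighted total = 47×1292 + 44×681 + 24×316 + 13×1085 + 44×362 + 28×583 + 12×792
  = 60724 + 29964 + 7584 + 14105 + 15928 + 16324 + 9504 = 154133

154133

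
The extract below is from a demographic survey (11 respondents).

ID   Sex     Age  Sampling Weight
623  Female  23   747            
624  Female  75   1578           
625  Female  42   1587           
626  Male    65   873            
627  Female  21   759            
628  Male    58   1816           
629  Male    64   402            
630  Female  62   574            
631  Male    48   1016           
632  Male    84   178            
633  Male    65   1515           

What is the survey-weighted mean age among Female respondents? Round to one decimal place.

Female rows: 623, 624, 625, 627, 630
Weighted sum = 23×747 + 75×1578 + 42×1587 + 21×759 + 62×574
  = 17181 + 118350 + 66654 + 15939 + 35588 = 253712
Sum of weights = 747 + 1578 + 1587 + 759 + 574 = 5245
Weighted mean = 253712 / 5245 = 48.372164

48.4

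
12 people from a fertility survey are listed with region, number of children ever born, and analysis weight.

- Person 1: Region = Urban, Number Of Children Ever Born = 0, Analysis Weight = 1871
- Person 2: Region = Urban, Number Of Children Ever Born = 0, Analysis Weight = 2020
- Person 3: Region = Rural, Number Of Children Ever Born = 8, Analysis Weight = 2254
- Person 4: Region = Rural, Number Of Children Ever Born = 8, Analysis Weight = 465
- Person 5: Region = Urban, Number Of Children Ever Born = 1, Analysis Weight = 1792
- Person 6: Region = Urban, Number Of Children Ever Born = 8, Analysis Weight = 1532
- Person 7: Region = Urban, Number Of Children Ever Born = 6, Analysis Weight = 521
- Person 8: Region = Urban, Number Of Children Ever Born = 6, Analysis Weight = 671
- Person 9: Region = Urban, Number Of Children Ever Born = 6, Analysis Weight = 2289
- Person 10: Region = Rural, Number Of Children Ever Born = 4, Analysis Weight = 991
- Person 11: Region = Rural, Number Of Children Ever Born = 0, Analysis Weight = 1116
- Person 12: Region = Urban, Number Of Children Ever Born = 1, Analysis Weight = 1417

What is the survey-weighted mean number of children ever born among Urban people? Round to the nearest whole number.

3

Urban rows: 1, 2, 5, 6, 7, 8, 9, 12
Weighted sum = 0×1871 + 0×2020 + 1×1792 + 8×1532 + 6×521 + 6×671 + 6×2289 + 1×1417
  = 36351
Sum of weights = 1871 + 2020 + 1792 + 1532 + 521 + 671 + 2289 + 1417 = 12113
Weighted mean = 36351 / 12113 = 3.0009907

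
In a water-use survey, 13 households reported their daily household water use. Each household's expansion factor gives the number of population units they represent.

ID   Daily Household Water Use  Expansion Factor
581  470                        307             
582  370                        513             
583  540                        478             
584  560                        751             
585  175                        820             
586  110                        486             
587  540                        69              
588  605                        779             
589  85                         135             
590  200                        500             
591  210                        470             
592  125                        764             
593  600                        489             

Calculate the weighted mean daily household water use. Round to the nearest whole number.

353

Weighted sum = 2317370
Sum of weights = 6561
Weighted mean = 2317370 / 6561 = 353.20378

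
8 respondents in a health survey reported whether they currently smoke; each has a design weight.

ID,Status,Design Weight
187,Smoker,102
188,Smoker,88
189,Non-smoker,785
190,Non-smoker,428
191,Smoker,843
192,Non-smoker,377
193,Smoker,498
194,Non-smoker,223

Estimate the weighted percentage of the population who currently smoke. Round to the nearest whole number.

46

Sum of weights for 'Smoker' = 102 + 88 + 843 + 498 = 1531
Total weight = 102 + 88 + 785 + 428 + 843 + 377 + 498 + 223 = 3344
Weighted proportion = 1531 / 3344 = 0.45783493 → 45.783493%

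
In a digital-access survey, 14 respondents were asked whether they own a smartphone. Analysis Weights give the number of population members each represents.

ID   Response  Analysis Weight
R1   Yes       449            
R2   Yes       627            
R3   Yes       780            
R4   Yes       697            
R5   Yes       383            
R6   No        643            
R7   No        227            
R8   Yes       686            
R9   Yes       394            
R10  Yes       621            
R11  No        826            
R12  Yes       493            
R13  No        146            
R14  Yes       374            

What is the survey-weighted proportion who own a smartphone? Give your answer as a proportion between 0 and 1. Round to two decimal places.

0.75

Sum of weights for 'Yes' = 449 + 627 + 780 + 697 + 383 + 686 + 394 + 621 + 493 + 374 = 5504
Total weight = 7346
Weighted proportion = 5504 / 7346 = 0.74925129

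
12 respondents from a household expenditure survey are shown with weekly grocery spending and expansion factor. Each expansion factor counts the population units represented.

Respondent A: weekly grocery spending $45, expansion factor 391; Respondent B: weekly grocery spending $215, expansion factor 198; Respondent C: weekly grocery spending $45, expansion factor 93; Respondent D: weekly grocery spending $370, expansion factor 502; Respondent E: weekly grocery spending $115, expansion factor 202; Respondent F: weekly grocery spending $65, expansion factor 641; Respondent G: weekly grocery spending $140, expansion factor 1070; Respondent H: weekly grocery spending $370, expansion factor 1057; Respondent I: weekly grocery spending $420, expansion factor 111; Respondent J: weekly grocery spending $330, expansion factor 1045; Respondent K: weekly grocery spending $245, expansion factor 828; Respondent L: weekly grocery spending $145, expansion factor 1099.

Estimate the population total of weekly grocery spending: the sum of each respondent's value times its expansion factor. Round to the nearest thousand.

Weighted total = 45×391 + 215×198 + 45×93 + 370×502 + 115×202 + 65×641 + 140×1070 + 370×1057 + 420×111 + 330×1045 + 245×828 + 145×1099
  = 17595 + 42570 + 4185 + 185740 + 23230 + 41665 + 149800 + 391090 + 46620 + 344850 + 202860 + 159355 = 1609560

1610000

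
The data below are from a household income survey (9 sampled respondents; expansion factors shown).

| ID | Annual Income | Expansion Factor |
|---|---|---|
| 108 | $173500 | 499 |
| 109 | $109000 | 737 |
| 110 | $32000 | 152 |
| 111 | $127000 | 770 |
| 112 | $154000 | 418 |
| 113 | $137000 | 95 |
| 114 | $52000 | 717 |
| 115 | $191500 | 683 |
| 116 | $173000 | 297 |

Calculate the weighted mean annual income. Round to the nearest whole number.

129673

Weighted sum = 566410000
Sum of weights = 499 + 737 + 152 + 770 + 418 + 95 + 717 + 683 + 297 = 4368
Weighted mean = 566410000 / 4368 = 129672.62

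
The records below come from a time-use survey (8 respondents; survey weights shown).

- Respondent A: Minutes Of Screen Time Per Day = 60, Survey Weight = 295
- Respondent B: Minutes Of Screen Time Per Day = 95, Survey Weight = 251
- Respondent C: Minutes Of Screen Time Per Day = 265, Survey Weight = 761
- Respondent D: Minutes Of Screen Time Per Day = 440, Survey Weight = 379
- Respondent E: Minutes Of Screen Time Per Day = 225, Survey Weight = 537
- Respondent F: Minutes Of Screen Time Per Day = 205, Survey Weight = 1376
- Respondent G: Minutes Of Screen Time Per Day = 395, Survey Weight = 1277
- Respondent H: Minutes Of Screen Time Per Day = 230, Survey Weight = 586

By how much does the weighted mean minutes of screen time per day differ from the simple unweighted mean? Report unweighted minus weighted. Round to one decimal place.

Unweighted sum = 60 + 95 + 265 + 440 + 225 + 205 + 395 + 230 = 1915
Unweighted mean = 1915 / 8 = 239.375
Weighted sum = 60×295 + 95×251 + 265×761 + 440×379 + 225×537 + 205×1376 + 395×1277 + 230×586
  = 17700 + 23845 + 201665 + 166760 + 120825 + 282080 + 504415 + 134780 = 1452070
Sum of weights = 295 + 251 + 761 + 379 + 537 + 1376 + 1277 + 586 = 5462
Weighted mean = 1452070 / 5462 = 265.84951
Difference (unweighted minus weighted) = -26.474506

-26.5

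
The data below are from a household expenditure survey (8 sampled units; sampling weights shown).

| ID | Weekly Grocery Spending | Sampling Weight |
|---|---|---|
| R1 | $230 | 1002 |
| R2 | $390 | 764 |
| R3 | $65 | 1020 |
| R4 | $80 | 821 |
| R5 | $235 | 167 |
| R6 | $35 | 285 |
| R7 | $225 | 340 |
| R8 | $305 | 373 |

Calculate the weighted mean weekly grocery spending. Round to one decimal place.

Weighted sum = 230×1002 + 390×764 + 65×1020 + 80×821 + 235×167 + 35×285 + 225×340 + 305×373
  = 899885
Sum of weights = 4772
Weighted mean = 899885 / 4772 = 188.57607

188.6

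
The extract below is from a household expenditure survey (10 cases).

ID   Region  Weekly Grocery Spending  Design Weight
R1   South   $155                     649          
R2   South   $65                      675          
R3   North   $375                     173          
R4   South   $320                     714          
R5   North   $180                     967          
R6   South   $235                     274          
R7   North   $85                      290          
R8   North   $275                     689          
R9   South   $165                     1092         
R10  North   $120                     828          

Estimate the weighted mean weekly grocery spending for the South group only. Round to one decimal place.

181.4

South rows: R1, R2, R4, R6, R9
Weighted sum = 155×649 + 65×675 + 320×714 + 235×274 + 165×1092
  = 617520
Sum of weights = 649 + 675 + 714 + 274 + 1092 = 3404
Weighted mean = 617520 / 3404 = 181.41011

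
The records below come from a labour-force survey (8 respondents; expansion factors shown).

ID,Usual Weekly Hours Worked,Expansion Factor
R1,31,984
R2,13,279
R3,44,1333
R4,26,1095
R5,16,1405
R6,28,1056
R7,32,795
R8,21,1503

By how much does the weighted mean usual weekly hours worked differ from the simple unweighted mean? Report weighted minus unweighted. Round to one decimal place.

0.9

Unweighted sum = 31 + 13 + 44 + 26 + 16 + 28 + 32 + 21 = 211
Unweighted mean = 211 / 8 = 26.375
Weighted sum = 230304
Sum of weights = 984 + 279 + 1333 + 1095 + 1405 + 1056 + 795 + 1503 = 8450
Weighted mean = 230304 / 8450 = 27.254911
Difference (weighted minus unweighted) = 0.87991124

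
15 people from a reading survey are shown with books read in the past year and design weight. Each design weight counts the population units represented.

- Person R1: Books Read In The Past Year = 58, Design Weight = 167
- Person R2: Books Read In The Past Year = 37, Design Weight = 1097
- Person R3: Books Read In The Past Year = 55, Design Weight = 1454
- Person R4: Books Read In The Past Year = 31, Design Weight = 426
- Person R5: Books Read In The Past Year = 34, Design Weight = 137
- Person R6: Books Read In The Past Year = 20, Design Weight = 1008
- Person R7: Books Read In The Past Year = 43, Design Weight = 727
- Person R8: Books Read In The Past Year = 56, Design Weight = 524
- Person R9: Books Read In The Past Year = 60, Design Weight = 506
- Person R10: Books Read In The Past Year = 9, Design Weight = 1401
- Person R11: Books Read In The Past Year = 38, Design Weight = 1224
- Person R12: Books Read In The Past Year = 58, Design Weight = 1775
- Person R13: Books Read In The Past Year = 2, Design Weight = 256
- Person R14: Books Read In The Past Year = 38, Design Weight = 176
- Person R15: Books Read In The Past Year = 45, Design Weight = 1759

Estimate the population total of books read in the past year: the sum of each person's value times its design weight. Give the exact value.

Weighted total = 507660

507660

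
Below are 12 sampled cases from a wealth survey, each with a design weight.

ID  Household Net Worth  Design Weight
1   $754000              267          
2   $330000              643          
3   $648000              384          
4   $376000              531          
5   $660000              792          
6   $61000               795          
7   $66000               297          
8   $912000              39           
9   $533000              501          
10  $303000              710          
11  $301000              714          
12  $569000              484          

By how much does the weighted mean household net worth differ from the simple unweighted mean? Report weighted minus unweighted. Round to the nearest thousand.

Unweighted sum = 754000 + 330000 + 648000 + 376000 + 660000 + 61000 + 66000 + 912000 + 533000 + 303000 + 301000 + 569000 = 5513000
Unweighted mean = 5513000 / 12 = 459416.67
Weighted sum = 754000×267 + 330000×643 + 648000×384 + 376000×531 + 660000×792 + 61000×795 + 66000×297 + 912000×39 + 533000×501 + 303000×710 + 301000×714 + 569000×484
  = 201318000 + 212190000 + 248832000 + 199656000 + 522720000 + 48495000 + 19602000 + 35568000 + 267033000 + 215130000 + 214914000 + 275396000 = 2460854000
Sum of weights = 267 + 643 + 384 + 531 + 792 + 795 + 297 + 39 + 501 + 710 + 714 + 484 = 6157
Weighted mean = 2460854000 / 6157 = 399683.94
Difference (weighted minus unweighted) = -59732.73

-60000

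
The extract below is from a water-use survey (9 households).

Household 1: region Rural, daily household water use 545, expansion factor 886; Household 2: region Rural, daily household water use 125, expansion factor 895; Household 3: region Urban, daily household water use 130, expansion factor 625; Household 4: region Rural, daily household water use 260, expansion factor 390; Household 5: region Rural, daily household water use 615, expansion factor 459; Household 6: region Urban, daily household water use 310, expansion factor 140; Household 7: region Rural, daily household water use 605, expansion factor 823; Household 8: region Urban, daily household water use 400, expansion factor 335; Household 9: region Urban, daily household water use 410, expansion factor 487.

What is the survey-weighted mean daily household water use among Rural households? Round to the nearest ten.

430

Rural rows: 1, 2, 4, 5, 7
Weighted sum = 545×886 + 125×895 + 260×390 + 615×459 + 605×823
  = 1476345
Sum of weights = 886 + 895 + 390 + 459 + 823 = 3453
Weighted mean = 1476345 / 3453 = 427.5543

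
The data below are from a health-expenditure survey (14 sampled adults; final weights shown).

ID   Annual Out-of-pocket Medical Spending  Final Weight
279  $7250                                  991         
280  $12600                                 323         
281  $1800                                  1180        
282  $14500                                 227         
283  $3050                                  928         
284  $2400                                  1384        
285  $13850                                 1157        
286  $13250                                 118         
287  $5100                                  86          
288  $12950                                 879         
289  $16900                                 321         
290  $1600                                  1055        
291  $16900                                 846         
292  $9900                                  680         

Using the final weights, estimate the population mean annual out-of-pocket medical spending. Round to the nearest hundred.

Weighted sum = 80373950
Sum of weights = 10175
Weighted mean = 80373950 / 10175 = 7899.1597

7900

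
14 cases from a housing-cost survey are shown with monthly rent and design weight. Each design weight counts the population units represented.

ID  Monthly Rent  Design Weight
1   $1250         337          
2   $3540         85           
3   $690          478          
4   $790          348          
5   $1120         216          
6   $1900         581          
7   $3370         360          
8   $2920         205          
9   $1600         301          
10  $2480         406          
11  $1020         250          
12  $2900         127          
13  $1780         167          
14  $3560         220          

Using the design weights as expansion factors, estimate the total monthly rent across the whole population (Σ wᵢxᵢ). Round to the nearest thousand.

Weighted total = 7676750

7677000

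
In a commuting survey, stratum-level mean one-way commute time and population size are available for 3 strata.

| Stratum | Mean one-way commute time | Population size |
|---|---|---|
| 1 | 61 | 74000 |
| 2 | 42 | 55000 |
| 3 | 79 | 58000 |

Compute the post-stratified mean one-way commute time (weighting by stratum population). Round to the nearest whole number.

61

Σ Nₕ·x̄ₕ = 61×74000 + 42×55000 + 79×58000
  = 11406000
Σ Nₕ = 74000 + 55000 + 58000 = 187000
Overall mean = 11406000 / 187000 = 60.994652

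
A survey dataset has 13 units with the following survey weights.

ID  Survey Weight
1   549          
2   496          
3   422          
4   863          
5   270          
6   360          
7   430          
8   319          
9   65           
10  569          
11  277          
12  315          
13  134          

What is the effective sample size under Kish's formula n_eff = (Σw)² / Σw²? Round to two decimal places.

Σ wᵢ = 5069
Σ wᵢ² = 2481327
n_eff = 5069² / 2481327 = 25694761 / 2481327 = 10.35525

10.36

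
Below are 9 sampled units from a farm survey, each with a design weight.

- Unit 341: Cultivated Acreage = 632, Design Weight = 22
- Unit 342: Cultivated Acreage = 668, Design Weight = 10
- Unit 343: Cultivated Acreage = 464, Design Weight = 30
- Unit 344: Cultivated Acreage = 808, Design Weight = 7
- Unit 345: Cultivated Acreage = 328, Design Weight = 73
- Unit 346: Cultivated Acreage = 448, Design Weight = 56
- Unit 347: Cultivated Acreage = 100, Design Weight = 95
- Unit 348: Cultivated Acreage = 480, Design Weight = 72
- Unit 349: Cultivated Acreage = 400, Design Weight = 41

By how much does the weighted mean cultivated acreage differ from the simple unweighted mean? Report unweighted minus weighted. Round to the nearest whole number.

Unweighted sum = 632 + 668 + 464 + 808 + 328 + 448 + 100 + 480 + 400 = 4328
Unweighted mean = 4328 / 9 = 480.88889
Weighted sum = 632×22 + 668×10 + 464×30 + 808×7 + 328×73 + 448×56 + 100×95 + 480×72 + 400×41
  = 13904 + 6680 + 13920 + 5656 + 23944 + 25088 + 9500 + 34560 + 16400 = 149652
Sum of weights = 22 + 10 + 30 + 7 + 73 + 56 + 95 + 72 + 41 = 406
Weighted mean = 149652 / 406 = 368.60099
Difference (unweighted minus weighted) = 112.2879

112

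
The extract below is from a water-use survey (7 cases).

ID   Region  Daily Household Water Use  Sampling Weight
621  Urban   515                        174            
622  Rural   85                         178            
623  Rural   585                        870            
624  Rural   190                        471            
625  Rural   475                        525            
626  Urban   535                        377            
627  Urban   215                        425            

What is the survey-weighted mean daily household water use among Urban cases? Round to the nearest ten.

Urban rows: 621, 626, 627
Weighted sum = 515×174 + 535×377 + 215×425
  = 382680
Sum of weights = 174 + 377 + 425 = 976
Weighted mean = 382680 / 976 = 392.09016

390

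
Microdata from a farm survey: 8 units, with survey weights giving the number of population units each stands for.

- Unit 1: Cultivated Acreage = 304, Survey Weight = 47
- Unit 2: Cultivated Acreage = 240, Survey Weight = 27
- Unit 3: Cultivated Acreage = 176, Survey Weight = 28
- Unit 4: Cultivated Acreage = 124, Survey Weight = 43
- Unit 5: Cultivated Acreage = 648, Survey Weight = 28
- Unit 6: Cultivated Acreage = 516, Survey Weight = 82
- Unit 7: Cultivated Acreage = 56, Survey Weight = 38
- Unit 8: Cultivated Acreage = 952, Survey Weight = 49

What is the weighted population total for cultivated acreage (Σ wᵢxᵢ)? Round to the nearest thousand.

140000

Weighted total = 304×47 + 240×27 + 176×28 + 124×43 + 648×28 + 516×82 + 56×38 + 952×49
  = 14288 + 6480 + 4928 + 5332 + 18144 + 42312 + 2128 + 46648 = 140260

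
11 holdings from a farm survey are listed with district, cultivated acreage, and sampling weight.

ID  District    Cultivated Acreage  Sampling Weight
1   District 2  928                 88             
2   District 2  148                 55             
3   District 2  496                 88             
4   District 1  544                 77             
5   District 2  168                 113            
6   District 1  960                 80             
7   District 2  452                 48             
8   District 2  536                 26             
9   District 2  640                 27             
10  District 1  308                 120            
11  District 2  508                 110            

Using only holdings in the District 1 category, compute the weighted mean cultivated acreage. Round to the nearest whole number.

District 1 rows: 4, 6, 10
Weighted sum = 544×77 + 960×80 + 308×120
  = 155648
Sum of weights = 277
Weighted mean = 155648 / 277 = 561.90614

562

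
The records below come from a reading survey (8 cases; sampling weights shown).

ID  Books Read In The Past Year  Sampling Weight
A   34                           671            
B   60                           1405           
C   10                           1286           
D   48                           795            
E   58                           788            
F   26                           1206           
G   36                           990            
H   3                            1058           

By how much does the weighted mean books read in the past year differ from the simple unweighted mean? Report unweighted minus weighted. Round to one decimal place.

1.0

Unweighted sum = 34 + 60 + 10 + 48 + 58 + 26 + 36 + 3 = 275
Unweighted mean = 275 / 8 = 34.375
Weighted sum = 34×671 + 60×1405 + 10×1286 + 48×795 + 58×788 + 26×1206 + 36×990 + 3×1058
  = 22814 + 84300 + 12860 + 38160 + 45704 + 31356 + 35640 + 3174 = 274008
Sum of weights = 671 + 1405 + 1286 + 795 + 788 + 1206 + 990 + 1058 = 8199
Weighted mean = 274008 / 8199 = 33.419685
Difference (unweighted minus weighted) = 0.95531467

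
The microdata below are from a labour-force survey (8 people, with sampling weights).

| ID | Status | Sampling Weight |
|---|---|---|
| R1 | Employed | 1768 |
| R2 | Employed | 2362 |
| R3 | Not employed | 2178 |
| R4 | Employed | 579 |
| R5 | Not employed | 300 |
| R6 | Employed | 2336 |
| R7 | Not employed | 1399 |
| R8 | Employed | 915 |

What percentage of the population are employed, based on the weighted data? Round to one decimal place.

67.2

Sum of weights for 'Employed' = 1768 + 2362 + 579 + 2336 + 915 = 7960
Total weight = 11837
Weighted proportion = 7960 / 11837 = 0.67246769 → 67.246769%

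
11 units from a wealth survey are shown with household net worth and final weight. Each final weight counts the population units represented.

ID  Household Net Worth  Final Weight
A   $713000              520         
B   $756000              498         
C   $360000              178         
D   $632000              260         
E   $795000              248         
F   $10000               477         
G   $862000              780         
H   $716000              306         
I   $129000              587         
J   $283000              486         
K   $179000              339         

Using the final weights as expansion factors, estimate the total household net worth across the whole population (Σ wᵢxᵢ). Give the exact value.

Weighted total = 713000×520 + 756000×498 + 360000×178 + 632000×260 + 795000×248 + 10000×477 + 862000×780 + 716000×306 + 129000×587 + 283000×486 + 179000×339
  = 370760000 + 376488000 + 64080000 + 164320000 + 197160000 + 4770000 + 672360000 + 219096000 + 75723000 + 137538000 + 60681000 = 2342976000

2342976000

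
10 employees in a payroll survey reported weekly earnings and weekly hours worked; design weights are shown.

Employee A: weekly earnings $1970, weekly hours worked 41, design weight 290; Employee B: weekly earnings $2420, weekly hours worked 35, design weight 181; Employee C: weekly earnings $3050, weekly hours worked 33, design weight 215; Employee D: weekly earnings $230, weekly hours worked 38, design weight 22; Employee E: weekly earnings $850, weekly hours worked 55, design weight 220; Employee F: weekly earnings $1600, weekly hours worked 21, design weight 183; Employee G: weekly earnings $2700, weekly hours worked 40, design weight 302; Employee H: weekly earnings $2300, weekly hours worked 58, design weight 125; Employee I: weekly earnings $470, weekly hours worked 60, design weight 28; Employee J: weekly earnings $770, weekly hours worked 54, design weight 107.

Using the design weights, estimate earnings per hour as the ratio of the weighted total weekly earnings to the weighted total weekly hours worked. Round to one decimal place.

Σ wᵢ·y = 1970×290 + 2420×181 + 3050×215 + 230×22 + 850×220 + 1600×183 + 2700×302 + 2300×125 + 470×28 + 770×107
  = 571300 + 438020 + 655750 + 5060 + 187000 + 292800 + 815400 + 287500 + 13160 + 82390 = 3348380
Σ wᵢ·x = 41×290 + 35×181 + 33×215 + 38×22 + 55×220 + 21×183 + 40×302 + 58×125 + 60×28 + 54×107
  = 11890 + 6335 + 7095 + 836 + 12100 + 3843 + 12080 + 7250 + 1680 + 5778 = 68887
Ratio = 3348380 / 68887 = 48.606849

48.6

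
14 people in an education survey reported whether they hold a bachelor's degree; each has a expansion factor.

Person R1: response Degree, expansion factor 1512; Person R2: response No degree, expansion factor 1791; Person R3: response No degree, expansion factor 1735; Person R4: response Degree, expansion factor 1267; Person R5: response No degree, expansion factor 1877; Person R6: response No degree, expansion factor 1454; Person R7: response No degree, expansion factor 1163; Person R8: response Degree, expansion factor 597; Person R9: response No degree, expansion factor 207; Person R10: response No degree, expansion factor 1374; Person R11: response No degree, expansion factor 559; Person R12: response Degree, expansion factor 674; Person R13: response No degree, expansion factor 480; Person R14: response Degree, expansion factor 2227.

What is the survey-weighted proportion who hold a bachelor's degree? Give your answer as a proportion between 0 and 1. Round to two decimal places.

0.37

Sum of weights for 'Degree' = 1512 + 1267 + 597 + 674 + 2227 = 6277
Total weight = 16917
Weighted proportion = 6277 / 16917 = 0.37104688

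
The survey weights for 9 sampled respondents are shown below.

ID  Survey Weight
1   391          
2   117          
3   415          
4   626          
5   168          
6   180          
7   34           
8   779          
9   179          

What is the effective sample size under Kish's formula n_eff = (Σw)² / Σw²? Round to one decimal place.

Σ wᵢ = 391 + 117 + 415 + 626 + 168 + 180 + 34 + 779 + 179 = 2889
Σ wᵢ² = 152881 + 13689 + 172225 + 391876 + 28224 + 32400 + 1156 + 606841 + 32041 = 1431333
n_eff = 2889² / 1431333 = 8346321 / 1431333 = 5.8311525

5.8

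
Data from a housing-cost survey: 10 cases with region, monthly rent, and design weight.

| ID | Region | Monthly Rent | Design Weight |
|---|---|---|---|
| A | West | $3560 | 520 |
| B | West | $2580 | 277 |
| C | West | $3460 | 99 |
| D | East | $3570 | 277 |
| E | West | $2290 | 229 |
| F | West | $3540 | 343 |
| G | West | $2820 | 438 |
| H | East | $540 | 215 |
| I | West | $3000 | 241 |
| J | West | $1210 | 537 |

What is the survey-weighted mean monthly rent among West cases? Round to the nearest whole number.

West rows: A, B, C, E, F, G, I, J
Weighted sum = 3560×520 + 2580×277 + 3460×99 + 2290×229 + 3540×343 + 2820×438 + 3000×241 + 1210×537
  = 1851200 + 714660 + 342540 + 524410 + 1214220 + 1235160 + 723000 + 649770 = 7254960
Sum of weights = 520 + 277 + 99 + 229 + 343 + 438 + 241 + 537 = 2684
Weighted mean = 7254960 / 2684 = 2703.0402

2703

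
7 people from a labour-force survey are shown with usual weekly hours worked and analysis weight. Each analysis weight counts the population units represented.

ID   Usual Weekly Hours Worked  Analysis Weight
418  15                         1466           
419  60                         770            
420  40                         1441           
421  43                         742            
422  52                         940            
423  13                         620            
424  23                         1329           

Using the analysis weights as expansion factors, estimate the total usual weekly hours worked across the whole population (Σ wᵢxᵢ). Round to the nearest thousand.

Weighted total = 15×1466 + 60×770 + 40×1441 + 43×742 + 52×940 + 13×620 + 23×1329
  = 245243

245000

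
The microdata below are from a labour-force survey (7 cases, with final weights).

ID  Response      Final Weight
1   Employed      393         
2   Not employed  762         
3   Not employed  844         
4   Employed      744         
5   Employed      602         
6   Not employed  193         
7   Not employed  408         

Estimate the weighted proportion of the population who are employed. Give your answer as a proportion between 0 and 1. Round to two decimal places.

Sum of weights for 'Employed' = 393 + 744 + 602 = 1739
Total weight = 393 + 762 + 844 + 744 + 602 + 193 + 408 = 3946
Weighted proportion = 1739 / 3946 = 0.44069944

0.44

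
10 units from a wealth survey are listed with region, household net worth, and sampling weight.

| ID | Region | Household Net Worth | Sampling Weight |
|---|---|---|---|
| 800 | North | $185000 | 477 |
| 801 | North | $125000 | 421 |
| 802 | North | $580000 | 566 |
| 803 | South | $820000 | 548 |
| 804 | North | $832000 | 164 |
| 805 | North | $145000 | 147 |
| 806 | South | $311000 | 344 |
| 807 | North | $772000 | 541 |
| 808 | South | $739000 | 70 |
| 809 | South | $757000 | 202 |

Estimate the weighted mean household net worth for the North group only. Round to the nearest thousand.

North rows: 800, 801, 802, 804, 805, 807
Weighted sum = 185000×477 + 125000×421 + 580000×566 + 832000×164 + 145000×147 + 772000×541
  = 88245000 + 52625000 + 328280000 + 136448000 + 21315000 + 417652000 = 1044565000
Sum of weights = 477 + 421 + 566 + 164 + 147 + 541 = 2316
Weighted mean = 1044565000 / 2316 = 451021.16

451000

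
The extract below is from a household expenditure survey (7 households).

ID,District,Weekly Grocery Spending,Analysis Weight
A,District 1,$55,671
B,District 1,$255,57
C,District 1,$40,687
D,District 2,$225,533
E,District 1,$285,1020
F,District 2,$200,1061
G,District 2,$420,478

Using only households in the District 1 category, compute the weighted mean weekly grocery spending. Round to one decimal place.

151.8

District 1 rows: A, B, C, E
Weighted sum = 55×671 + 255×57 + 40×687 + 285×1020
  = 36905 + 14535 + 27480 + 290700 = 369620
Sum of weights = 2435
Weighted mean = 369620 / 2435 = 151.79466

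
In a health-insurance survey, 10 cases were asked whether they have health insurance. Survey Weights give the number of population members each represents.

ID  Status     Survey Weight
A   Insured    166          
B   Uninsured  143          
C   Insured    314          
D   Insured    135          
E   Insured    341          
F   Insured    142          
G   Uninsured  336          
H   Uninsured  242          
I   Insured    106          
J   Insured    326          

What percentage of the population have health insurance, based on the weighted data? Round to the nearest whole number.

68

Sum of weights for 'Insured' = 166 + 314 + 135 + 341 + 142 + 106 + 326 = 1530
Total weight = 2251
Weighted proportion = 1530 / 2251 = 0.67969791 → 67.969791%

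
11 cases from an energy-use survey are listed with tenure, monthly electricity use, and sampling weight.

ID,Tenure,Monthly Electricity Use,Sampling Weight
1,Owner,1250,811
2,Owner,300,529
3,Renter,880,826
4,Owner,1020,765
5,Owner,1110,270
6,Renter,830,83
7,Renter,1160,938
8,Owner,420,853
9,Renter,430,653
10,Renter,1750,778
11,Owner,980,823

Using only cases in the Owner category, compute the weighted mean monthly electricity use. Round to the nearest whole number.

Owner rows: 1, 2, 4, 5, 8, 11
Weighted sum = 1250×811 + 300×529 + 1020×765 + 1110×270 + 420×853 + 980×823
  = 3417250
Sum of weights = 811 + 529 + 765 + 270 + 853 + 823 = 4051
Weighted mean = 3417250 / 4051 = 843.55715

844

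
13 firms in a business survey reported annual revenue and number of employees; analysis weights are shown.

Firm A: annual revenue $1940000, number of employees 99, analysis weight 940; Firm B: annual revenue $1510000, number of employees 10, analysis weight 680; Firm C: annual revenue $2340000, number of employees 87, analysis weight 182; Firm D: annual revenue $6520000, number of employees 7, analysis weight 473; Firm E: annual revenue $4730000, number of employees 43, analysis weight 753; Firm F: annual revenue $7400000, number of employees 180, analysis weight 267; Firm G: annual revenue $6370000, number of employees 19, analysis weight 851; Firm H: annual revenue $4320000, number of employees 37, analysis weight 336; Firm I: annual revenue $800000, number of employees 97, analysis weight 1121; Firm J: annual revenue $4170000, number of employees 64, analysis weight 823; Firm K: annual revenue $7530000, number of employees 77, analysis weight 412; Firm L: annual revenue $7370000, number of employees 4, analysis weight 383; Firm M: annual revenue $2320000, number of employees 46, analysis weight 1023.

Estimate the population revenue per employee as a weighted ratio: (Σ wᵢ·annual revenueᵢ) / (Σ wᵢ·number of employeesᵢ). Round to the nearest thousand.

Σ wᵢ·y = 31397260000
Σ wᵢ·x = 469768
Ratio = 31397260000 / 469768 = 66835.672

67000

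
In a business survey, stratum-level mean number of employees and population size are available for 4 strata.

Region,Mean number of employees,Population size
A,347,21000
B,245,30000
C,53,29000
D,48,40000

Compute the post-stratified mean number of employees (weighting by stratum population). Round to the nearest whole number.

Σ Nₕ·x̄ₕ = 347×21000 + 245×30000 + 53×29000 + 48×40000
  = 18094000
Σ Nₕ = 21000 + 30000 + 29000 + 40000 = 120000
Overall mean = 18094000 / 120000 = 150.78333

151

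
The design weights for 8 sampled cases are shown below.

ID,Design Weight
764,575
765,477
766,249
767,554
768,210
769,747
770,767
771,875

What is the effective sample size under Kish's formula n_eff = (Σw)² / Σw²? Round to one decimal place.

Σ wᵢ = 575 + 477 + 249 + 554 + 210 + 747 + 767 + 875 = 4454
Σ wᵢ² = 330625 + 227529 + 62001 + 306916 + 44100 + 558009 + 588289 + 765625 = 2883094
n_eff = 4454² / 2883094 = 19838116 / 2883094 = 6.8808426

6.9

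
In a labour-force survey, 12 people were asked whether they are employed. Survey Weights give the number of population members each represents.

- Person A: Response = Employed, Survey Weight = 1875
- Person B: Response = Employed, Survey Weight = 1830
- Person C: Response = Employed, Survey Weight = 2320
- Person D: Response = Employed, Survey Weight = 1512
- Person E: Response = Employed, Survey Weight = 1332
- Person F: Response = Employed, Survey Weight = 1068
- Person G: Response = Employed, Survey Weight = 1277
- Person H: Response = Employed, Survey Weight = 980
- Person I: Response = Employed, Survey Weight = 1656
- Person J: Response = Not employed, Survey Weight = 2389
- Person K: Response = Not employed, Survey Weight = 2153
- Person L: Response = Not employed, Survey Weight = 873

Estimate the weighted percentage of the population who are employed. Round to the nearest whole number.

Sum of weights for 'Employed' = 1875 + 1830 + 2320 + 1512 + 1332 + 1068 + 1277 + 980 + 1656 = 13850
Total weight = 1875 + 1830 + 2320 + 1512 + 1332 + 1068 + 1277 + 980 + 1656 + 2389 + 2153 + 873 = 19265
Weighted proportion = 13850 / 19265 = 0.71892032 → 71.892032%

72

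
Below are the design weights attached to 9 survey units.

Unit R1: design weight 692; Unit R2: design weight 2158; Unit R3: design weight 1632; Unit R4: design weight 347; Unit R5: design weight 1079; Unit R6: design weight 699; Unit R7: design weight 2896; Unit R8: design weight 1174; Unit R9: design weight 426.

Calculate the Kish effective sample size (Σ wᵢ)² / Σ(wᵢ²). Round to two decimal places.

6.32

Σ wᵢ = 692 + 2158 + 1632 + 347 + 1079 + 699 + 2896 + 1174 + 426 = 11103
Σ wᵢ² = 478864 + 4656964 + 2663424 + 120409 + 1164241 + 488601 + 8386816 + 1378276 + 181476 = 19519071
n_eff = 11103² / 19519071 = 123276609 / 19519071 = 6.3157006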